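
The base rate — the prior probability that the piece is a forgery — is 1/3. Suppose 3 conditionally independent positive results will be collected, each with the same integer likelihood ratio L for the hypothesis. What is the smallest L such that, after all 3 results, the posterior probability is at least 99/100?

Prior odds = (1/3)/(2/3) = 0.5.
Target odds = 0.99/0.01 = 99.
Need L³ ≥ 99 ÷ 0.5 = 198.
5³ = 125 < 198 ≤ 216 = 6³, so L = 6.

6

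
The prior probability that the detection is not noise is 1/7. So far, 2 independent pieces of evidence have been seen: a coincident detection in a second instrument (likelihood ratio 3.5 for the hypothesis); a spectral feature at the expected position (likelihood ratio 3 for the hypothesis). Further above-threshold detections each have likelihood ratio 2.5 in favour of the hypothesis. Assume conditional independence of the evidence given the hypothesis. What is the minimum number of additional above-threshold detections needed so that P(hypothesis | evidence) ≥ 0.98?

4

Prior odds = (1/7)/(6/7) = 1/6.
Combined Bayes factor of the evidence already in hand = 3.5 × 3 = 10.5.
Odds after that evidence = (1/6) × 10.5 = 1.75.
Target odds = 0.98/0.02 = 49.
Need 2.5ⁿ ≥ 49 ÷ 1.75 = 28.
2.5³ = 15.625 falls short of 28 but 2.5⁴ = 39.0625 reaches it, so n = 4.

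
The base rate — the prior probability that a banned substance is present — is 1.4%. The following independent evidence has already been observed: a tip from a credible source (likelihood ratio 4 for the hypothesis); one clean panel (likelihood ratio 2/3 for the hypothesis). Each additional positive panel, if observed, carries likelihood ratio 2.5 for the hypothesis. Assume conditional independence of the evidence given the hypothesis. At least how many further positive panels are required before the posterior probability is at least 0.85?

Prior odds = 0.014/0.986 = 7/493.
Combined Bayes factor of the evidence already in hand = 4 × (2/3) = 8/3.
Odds after that evidence = (7/493) × 8/3 = 56/1479.
Target odds = 0.85/0.15 = 17/3.
Need 2.5ⁿ ≥ 17/3 ÷ (56/1479) = 8381/56.
2.5⁵ = 97.65625 falls short of 8381/56 but 2.5⁶ = 244.140625 reaches it, so n = 6.

6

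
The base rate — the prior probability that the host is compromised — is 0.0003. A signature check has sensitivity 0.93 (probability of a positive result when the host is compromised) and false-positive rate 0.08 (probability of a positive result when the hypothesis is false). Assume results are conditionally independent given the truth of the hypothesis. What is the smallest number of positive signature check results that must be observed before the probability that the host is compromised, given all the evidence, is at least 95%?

Prior odds = 0.0003/0.9997 = 3/9997.
Likelihood ratio of a positive result = 0.93/0.08 = 11.625.
Target odds: 0.95 ÷ 0.05 = 19.
Require 11.625ⁿ ≥ 19 ÷ (3/9997) = 189943/3.
11.625⁴ = 74805201/4096 falls short of 189943/3 but 11.625⁵ ≈212307 reaches it, so n = 5.

5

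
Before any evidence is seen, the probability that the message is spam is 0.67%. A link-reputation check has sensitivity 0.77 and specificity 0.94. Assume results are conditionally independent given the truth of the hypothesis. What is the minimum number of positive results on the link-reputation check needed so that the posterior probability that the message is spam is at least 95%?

4

Prior odds: 0.0067 ÷ 0.9933 = 67/9933.
False-positive rate = 1 − 0.94 = 0.06; likelihood ratio of a positive = 0.77/0.06 = 77/6.
Target posterior odds = 0.95/0.05 = 19.
Need (67/9933) × (77/6)ⁿ ≥ 19, i.e. (77/6)ⁿ ≥ 188727/67.
(77/6)³ = 456533/216 falls short of 188727/67 but (77/6)⁴ = 35153041/1296 reaches it, so n = 4.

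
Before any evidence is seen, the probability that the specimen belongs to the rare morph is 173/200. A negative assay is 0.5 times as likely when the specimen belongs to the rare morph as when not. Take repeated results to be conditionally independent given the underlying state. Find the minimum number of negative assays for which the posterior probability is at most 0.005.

11

Prior odds: 0.865 ÷ 0.135 = 173/27.
Likelihood ratio per negative assay = 0.5.
Target odds: 0.005 ÷ 0.995 = 1/199.
Need (173/27) × 0.5ⁿ ≤ 1/199, i.e. 0.5ⁿ ≤ 27/34427.
0.5¹⁰ = 1/1024 is still above 27/34427 but 0.5¹¹ = 1/2048 is at or below it, so n = 11.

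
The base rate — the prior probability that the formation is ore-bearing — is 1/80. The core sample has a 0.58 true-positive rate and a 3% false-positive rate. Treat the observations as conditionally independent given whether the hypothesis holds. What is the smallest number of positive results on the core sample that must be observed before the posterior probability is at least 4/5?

2

Prior odds: 0.0125 ÷ 0.9875 = 1/79.
Likelihood ratio of a positive result = 0.58/0.03 = 58/3.
Target odds: 0.8 ÷ 0.2 = 4.
Require (58/3)ⁿ ≥ 4 ÷ (1/79) = 316.
(58/3)¹ = 58/3 falls short of 316 but (58/3)² = 3364/9 reaches it, so n = 2.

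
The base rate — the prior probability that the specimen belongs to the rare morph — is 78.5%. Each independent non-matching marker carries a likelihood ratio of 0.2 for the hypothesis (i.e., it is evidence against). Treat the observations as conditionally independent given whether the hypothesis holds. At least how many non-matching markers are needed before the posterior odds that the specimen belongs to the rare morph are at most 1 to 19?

3

Prior odds: 0.785 ÷ 0.215 = 157/43.
Likelihood ratio per non-matching marker = 0.2.
Target odds = 1/19.
Need (157/43) × 0.2ⁿ ≤ 1/19, i.e. 0.2ⁿ ≤ 43/2983.
0.2² = 0.04 is still above 43/2983 but 0.2³ = 0.008 is at or below it, so n = 3.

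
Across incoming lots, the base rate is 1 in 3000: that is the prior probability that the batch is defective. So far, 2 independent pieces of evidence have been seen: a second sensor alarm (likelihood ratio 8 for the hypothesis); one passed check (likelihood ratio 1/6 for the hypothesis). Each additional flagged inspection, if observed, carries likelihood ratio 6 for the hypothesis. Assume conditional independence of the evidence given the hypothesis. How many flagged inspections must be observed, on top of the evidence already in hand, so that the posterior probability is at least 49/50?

7

Prior odds = (1/3000)/(2999/3000) = 1/2999.
Combined Bayes factor of the evidence already in hand = 8 × (1/6) = 4/3.
Odds after that evidence = (1/2999) × 4/3 = 4/8997.
Target odds = 0.98/0.02 = 49.
Need 6ⁿ ≥ 49 ÷ (4/8997) = 110213.25.
6⁶ = 46656 falls short of 110213.25 but 6⁷ = 279936 reaches it, so n = 7.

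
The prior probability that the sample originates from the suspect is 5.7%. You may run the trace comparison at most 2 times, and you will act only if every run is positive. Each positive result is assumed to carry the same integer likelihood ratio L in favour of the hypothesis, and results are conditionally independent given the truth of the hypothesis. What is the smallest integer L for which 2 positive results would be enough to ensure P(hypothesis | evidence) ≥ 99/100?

Prior odds = 0.057/0.943 = 57/943.
Target odds = 0.99/0.01 = 99.
Need L² ≥ 99 ÷ (57/943) = 31119/19.
40² = 1600 < 31119/19 ≤ 1681 = 41², so L = 41.

41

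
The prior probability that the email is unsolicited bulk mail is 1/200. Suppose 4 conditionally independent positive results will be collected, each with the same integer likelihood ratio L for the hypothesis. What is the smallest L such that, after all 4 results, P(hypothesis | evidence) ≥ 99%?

12

Prior odds = 0.005/0.995 = 1/199.
Target odds = 0.99/0.01 = 99.
Need L⁴ ≥ 99 ÷ (1/199) = 19701.
11⁴ = 14641 < 19701 ≤ 20736 = 12⁴, so L = 12.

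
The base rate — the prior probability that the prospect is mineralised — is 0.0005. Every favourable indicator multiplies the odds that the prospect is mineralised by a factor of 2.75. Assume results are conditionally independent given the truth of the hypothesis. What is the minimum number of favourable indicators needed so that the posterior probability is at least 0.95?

11

Prior odds: 0.0005 ÷ 0.9995 = 1/1999.
Likelihood ratio per favourable indicator = 2.75.
Target posterior odds = 0.95/0.05 = 19.
Require 2.75ⁿ ≥ 19 ÷ (1/1999) = 37981.
2.75¹⁰ ≈24735.9 falls short of 37981 but 2.75¹¹ ≈68023.6 reaches it, so n = 11.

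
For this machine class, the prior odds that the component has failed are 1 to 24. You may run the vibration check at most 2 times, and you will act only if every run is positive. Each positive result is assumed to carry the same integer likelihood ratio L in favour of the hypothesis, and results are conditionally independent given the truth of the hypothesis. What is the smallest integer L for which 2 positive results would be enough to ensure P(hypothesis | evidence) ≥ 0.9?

15

Prior odds = 1/24.
Target odds = 0.9/0.1 = 9.
Need L² ≥ 9 ÷ (1/24) = 216.
14² = 196 < 216 ≤ 225 = 15², so L = 15.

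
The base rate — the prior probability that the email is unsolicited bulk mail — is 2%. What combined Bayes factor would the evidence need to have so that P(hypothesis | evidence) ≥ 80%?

196

Prior odds = 0.02/0.98 = 1/49.
Target odds = 0.8/0.2 = 4.
Required Bayes factor = 4 ÷ (1/49) = 196.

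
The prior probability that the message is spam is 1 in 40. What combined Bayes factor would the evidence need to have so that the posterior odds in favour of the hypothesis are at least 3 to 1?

117

Prior odds = 0.025/0.975 = 1/39.
Target odds = 3.
Required Bayes factor = 3 ÷ (1/39) = 117.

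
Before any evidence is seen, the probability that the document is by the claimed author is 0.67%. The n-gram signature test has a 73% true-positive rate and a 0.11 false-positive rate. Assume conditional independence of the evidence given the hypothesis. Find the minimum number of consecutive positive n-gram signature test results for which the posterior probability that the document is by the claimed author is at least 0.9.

Prior odds = 0.0067/0.9933 = 67/9933.
Likelihood ratio of a positive result = 0.73/0.11 = 73/11.
Target odds: 0.9 ÷ 0.1 = 9.
Need (67/9933) × (73/11)ⁿ ≥ 9, i.e. (73/11)ⁿ ≥ 89397/67.
(73/11)³ = 389017/1331 falls short of 89397/67 but (73/11)⁴ = 28398241/14641 reaches it, so n = 4.

4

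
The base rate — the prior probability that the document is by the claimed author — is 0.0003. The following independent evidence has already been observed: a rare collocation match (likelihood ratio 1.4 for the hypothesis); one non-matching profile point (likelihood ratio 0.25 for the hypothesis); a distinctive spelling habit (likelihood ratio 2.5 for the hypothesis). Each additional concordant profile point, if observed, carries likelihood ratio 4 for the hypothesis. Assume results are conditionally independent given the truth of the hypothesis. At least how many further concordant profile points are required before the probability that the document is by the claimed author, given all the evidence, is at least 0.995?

10

Prior odds = 0.0003/0.9997 = 3/9997.
Combined Bayes factor of the evidence already in hand = 1.4 × 0.25 × 2.5 = 0.875.
Odds after that evidence = (3/9997) × 0.875 = 21/79976.
Target odds = 0.995/0.005 = 199.
Need 4ⁿ ≥ 199 ÷ (21/79976) = 15915224/21.
4⁹ = 262144 falls short of 15915224/21 but 4¹⁰ = 1048576 reaches it, so n = 10.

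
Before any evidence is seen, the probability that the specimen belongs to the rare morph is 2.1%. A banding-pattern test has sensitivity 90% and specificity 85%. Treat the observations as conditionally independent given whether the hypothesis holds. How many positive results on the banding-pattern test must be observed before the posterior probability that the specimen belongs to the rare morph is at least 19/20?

Prior odds = 0.021/0.979 = 21/979.
False-positive rate = 1 − 0.85 = 0.15; likelihood ratio of a positive = 0.9/0.15 = 6.
Target posterior odds = 0.95/0.05 = 19.
Require 6ⁿ ≥ 19 ÷ (21/979) = 18601/21.
6³ = 216 falls short of 18601/21 but 6⁴ = 1296 reaches it, so n = 4.

4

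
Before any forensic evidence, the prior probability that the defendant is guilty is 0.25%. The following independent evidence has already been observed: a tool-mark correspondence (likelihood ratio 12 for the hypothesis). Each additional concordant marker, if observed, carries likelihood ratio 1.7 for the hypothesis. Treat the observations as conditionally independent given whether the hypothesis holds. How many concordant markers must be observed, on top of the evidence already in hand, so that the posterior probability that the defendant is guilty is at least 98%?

Prior odds = 0.0025/0.9975 = 1/399.
Bayes factor of the evidence already in hand = 12.
Odds after that evidence = (1/399) × 12 = 4/133.
Target odds = 0.98/0.02 = 49.
Need 1.7ⁿ ≥ 49 ÷ (4/133) = 1629.25.
1.7¹³ ≈990.458 falls short of 1629.25 but 1.7¹⁴ ≈1683.78 reaches it, so n = 14.

14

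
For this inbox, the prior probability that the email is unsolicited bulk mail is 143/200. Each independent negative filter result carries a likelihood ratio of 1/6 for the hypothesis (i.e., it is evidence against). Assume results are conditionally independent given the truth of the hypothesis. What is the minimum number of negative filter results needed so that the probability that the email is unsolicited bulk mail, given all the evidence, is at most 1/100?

4

Prior odds = 0.715/0.285 = 143/57.
Likelihood ratio per negative filter result = 1/6.
Target odds: 0.01 ÷ 0.99 = 1/99.
Require (1/6)ⁿ ≤ 1/99 ÷ (143/57) = 19/4719.
(1/6)³ = 1/216 is still above 19/4719 but (1/6)⁴ = 1/1296 is at or below it, so n = 4.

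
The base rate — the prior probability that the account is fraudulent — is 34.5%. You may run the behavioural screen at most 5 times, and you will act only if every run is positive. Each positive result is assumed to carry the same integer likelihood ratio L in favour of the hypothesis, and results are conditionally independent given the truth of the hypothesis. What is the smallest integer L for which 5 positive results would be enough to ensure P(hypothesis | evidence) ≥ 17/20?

Prior odds = 0.345/0.655 = 69/131.
Target odds = 0.85/0.15 = 17/3.
Need L⁵ ≥ 17/3 ÷ (69/131) = 2227/207.
1⁵ = 1 < 2227/207 ≤ 32 = 2⁵, so L = 2.

2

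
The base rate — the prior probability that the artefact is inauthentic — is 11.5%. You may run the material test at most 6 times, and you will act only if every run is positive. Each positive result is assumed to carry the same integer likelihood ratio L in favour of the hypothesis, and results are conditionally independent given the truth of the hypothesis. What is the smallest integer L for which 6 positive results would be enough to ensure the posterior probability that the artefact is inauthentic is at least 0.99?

4

Prior odds = 0.115/0.885 = 23/177.
Target odds = 0.99/0.01 = 99.
Need L⁶ ≥ 99 ÷ (23/177) = 17523/23.
3⁶ = 729 < 17523/23 ≤ 4096 = 4⁶, so L = 4.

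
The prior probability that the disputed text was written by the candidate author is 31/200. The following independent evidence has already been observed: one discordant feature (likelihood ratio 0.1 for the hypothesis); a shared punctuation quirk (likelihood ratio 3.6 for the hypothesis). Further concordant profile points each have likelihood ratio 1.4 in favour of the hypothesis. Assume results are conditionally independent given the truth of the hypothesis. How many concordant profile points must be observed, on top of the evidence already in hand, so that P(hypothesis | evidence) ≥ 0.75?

Prior odds = 0.155/0.845 = 31/169.
Combined Bayes factor of the evidence already in hand = 0.1 × 3.6 = 0.36.
Odds after that evidence = (31/169) × 0.36 = 279/4225.
Target odds = 0.75/0.25 = 3.
Need 1.4ⁿ ≥ 3 ÷ (279/4225) = 4225/93.
1.4¹¹ ≈40.4957 falls short of 4225/93 but 1.4¹² ≈56.6939 reaches it, so n = 12.

12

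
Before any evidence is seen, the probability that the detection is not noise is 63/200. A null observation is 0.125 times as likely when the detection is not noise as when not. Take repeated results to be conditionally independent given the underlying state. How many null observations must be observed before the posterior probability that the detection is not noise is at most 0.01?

Prior odds: 0.315 ÷ 0.685 = 63/137.
Likelihood ratio per null observation = 0.125.
Target posterior odds = 0.01/0.99 = 1/99.
Need (63/137) × 0.125ⁿ ≤ 1/99, i.e. 0.125ⁿ ≤ 137/6237.
0.125¹ = 0.125 is still above 137/6237 but 0.125² = 0.015625 is at or below it, so n = 2.

2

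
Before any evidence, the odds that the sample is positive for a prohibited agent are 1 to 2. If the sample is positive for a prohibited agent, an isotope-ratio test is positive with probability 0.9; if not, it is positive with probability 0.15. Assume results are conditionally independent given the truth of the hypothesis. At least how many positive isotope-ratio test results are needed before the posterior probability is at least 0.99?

3

Prior odds = 0.5.
Likelihood ratio of a positive = 0.9/0.15 = 6.
Target odds: 0.99 ÷ 0.01 = 99.
Require 6ⁿ ≥ 99 ÷ 0.5 = 198.
6² = 36 falls short of 198 but 6³ = 216 reaches it, so n = 3.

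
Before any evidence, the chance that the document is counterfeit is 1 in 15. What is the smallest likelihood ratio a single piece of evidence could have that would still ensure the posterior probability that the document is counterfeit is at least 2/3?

Prior odds = (1/15)/(14/15) = 1/14.
Target odds = (2/3)/(1/3) = 2.
Required Bayes factor = 2 ÷ (1/14) = 28.

28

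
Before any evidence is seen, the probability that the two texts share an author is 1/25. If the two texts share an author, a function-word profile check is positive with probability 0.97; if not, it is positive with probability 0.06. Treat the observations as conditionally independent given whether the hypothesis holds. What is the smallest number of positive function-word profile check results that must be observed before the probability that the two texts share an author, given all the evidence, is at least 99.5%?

4

Prior odds = 0.04/0.96 = 1/24.
Likelihood ratio of a positive = 0.97/0.06 = 97/6.
Target odds: 0.995 ÷ 0.005 = 199.
Need (1/24) × (97/6)ⁿ ≥ 199, i.e. (97/6)ⁿ ≥ 4776.
(97/6)³ = 912673/216 falls short of 4776 but (97/6)⁴ = 88529281/1296 reaches it, so n = 4.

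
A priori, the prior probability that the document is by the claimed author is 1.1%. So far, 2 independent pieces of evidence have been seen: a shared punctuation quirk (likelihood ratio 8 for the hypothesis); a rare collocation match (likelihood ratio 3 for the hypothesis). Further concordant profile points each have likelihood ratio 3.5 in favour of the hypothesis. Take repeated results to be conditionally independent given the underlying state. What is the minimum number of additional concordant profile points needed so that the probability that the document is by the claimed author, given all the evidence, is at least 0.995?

6

Prior odds = 0.011/0.989 = 11/989.
Combined Bayes factor of the evidence already in hand = 8 × 3 = 24.
Odds after that evidence = (11/989) × 24 = 264/989.
Target odds = 0.995/0.005 = 199.
Need 3.5ⁿ ≥ 199 ÷ (264/989) = 196811/264.
3.5⁵ = 525.21875 falls short of 196811/264 but 3.5⁶ = 1838.265625 reaches it, so n = 6.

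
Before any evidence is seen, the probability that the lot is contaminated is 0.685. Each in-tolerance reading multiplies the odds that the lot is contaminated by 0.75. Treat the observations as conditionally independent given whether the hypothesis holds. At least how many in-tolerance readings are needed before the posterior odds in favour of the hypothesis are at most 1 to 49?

17

Prior odds: 0.685 ÷ 0.315 = 137/63.
Likelihood ratio per in-tolerance reading = 0.75.
Target odds = 1/49.
Need (137/63) × 0.75ⁿ ≤ 1/49, i.e. 0.75ⁿ ≤ 9/959.
0.75¹⁶ ≈0.0100226 is still above 9/959 but 0.75¹⁷ ≈0.00751695 is at or below it, so n = 17.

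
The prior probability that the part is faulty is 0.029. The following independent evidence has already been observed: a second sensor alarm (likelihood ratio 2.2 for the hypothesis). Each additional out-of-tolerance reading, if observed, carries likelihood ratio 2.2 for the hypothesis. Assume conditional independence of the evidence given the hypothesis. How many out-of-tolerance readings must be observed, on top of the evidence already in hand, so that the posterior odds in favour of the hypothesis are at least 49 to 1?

9

Prior odds = 0.029/0.971 = 29/971.
Bayes factor of the evidence already in hand = 2.2.
Odds after that evidence = (29/971) × 2.2 = 319/4855.
Target odds = 49.
Need 2.2ⁿ ≥ 49 ÷ (319/4855) = 237895/319.
2.2⁸ = 214358881/390625 falls short of 237895/319 but 2.2⁹ ≈1207.27 reaches it, so n = 9.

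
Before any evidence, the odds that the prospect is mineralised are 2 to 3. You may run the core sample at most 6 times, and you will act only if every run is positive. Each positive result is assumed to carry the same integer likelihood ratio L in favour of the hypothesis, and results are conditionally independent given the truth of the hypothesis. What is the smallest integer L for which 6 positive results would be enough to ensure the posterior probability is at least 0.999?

4

Prior odds = 2/3.
Target odds = 0.999/0.001 = 999.
Need L⁶ ≥ 999 ÷ (2/3) = 1498.5.
3⁶ = 729 < 1498.5 ≤ 4096 = 4⁶, so L = 4.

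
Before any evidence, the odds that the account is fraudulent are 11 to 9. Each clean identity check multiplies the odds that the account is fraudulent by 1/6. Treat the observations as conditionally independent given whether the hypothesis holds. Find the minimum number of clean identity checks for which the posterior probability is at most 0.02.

3

Prior odds = 11/9.
Likelihood ratio per clean identity check = 1/6.
Target posterior odds = 0.02/0.98 = 1/49.
Need (11/9) × (1/6)ⁿ ≤ 1/49, i.e. (1/6)ⁿ ≤ 9/539.
(1/6)² = 1/36 is still above 9/539 but (1/6)³ = 1/216 is at or below it, so n = 3.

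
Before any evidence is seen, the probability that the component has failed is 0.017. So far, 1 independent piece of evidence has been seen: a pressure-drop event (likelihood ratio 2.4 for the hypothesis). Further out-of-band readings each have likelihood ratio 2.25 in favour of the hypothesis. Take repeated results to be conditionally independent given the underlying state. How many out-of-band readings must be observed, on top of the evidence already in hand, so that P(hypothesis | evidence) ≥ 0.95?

Prior odds = 0.017/0.983 = 17/983.
Bayes factor of the evidence already in hand = 2.4.
Odds after that evidence = (17/983) × 2.4 = 204/4915.
Target odds = 0.95/0.05 = 19.
Need 2.25ⁿ ≥ 19 ÷ (204/4915) = 93385/204.
2.25⁷ = 4782969/16384 falls short of 93385/204 but 2.25⁸ = 43046721/65536 reaches it, so n = 8.

8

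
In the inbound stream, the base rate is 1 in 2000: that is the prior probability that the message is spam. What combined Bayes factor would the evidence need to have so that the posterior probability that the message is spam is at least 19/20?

37981

Prior odds = 0.0005/0.9995 = 1/1999.
Target odds = 0.95/0.05 = 19.
Required Bayes factor = 19 ÷ (1/1999) = 37981.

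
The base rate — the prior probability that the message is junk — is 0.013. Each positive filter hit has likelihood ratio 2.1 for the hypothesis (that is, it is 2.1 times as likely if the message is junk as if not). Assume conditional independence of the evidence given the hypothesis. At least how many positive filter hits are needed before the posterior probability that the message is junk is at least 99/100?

Prior odds: 0.013 ÷ 0.987 = 13/987.
Likelihood ratio per positive filter hit = 2.1.
Target odds: 0.99 ÷ 0.01 = 99.
Need (13/987) × 2.1ⁿ ≥ 99, i.e. 2.1ⁿ ≥ 97713/13.
2.1¹² ≈7355.83 falls short of 97713/13 but 2.1¹³ ≈15447.2 reaches it, so n = 13.

13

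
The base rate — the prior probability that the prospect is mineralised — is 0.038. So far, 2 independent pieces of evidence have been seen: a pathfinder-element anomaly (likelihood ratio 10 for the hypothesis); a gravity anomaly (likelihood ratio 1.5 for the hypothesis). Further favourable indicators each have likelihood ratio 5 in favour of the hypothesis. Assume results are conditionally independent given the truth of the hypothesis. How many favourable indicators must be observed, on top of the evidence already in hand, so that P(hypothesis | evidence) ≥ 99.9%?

Prior odds = 0.038/0.962 = 19/481.
Combined Bayes factor of the evidence already in hand = 10 × 1.5 = 15.
Odds after that evidence = (19/481) × 15 = 285/481.
Target odds = 0.999/0.001 = 999.
Need 5ⁿ ≥ 999 ÷ (285/481) = 160173/95.
5⁴ = 625 falls short of 160173/95 but 5⁵ = 3125 reaches it, so n = 5.

5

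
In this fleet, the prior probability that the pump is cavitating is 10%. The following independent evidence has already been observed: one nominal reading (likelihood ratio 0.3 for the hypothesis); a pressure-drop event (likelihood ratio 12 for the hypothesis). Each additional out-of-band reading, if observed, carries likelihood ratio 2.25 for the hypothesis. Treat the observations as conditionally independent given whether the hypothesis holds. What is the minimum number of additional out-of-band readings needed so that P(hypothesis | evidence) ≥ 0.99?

7

Prior odds = 0.1/0.9 = 1/9.
Combined Bayes factor of the evidence already in hand = 0.3 × 12 = 3.6.
Odds after that evidence = (1/9) × 3.6 = 0.4.
Target odds = 0.99/0.01 = 99.
Need 2.25ⁿ ≥ 99 ÷ 0.4 = 247.5.
2.25⁶ = 531441/4096 falls short of 247.5 but 2.25⁷ = 4782969/16384 reaches it, so n = 7.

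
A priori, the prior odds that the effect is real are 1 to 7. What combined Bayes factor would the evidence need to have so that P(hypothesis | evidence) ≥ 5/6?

Prior odds = 1/7.
Target odds = (5/6)/(1/6) = 5.
Required Bayes factor = 5 ÷ (1/7) = 35.

35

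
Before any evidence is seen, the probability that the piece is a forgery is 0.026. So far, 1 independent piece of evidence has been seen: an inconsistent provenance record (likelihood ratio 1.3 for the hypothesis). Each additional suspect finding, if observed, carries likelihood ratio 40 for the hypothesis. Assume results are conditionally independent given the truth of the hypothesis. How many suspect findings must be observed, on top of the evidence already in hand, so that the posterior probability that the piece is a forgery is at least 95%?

2

Prior odds = 0.026/0.974 = 13/487.
Bayes factor of the evidence already in hand = 1.3.
Odds after that evidence = (13/487) × 1.3 = 169/4870.
Target odds = 0.95/0.05 = 19.
Need 40ⁿ ≥ 19 ÷ (169/4870) = 92530/169.
40¹ = 40 falls short of 92530/169 but 40² = 1600 reaches it, so n = 2.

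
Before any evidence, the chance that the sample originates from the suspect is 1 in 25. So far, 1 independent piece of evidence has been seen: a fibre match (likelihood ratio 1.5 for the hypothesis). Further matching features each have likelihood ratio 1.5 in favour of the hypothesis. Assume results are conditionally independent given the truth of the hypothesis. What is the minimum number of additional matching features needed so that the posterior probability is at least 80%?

11

Prior odds = 0.04/0.96 = 1/24.
Bayes factor of the evidence already in hand = 1.5.
Odds after that evidence = (1/24) × 1.5 = 0.0625.
Target odds = 0.8/0.2 = 4.
Need 1.5ⁿ ≥ 4 ÷ 0.0625 = 64.
1.5¹⁰ = 59049/1024 falls short of 64 but 1.5¹¹ = 177147/2048 reaches it, so n = 11.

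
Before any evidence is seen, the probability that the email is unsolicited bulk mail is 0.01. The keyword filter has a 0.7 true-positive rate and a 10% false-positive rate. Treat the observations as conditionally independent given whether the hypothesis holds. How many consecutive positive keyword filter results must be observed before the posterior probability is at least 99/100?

5

Prior odds: 0.01 ÷ 0.99 = 1/99.
Likelihood ratio of a positive result = 0.7/0.1 = 7.
Target posterior odds = 0.99/0.01 = 99.
Need (1/99) × 7ⁿ ≥ 99, i.e. 7ⁿ ≥ 9801.
7⁴ = 2401 falls short of 9801 but 7⁵ = 16807 reaches it, so n = 5.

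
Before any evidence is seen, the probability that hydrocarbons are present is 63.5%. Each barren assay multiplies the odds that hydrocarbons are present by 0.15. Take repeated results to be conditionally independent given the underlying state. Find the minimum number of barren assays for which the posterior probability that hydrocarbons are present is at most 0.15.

Prior odds = 0.635/0.365 = 127/73.
Likelihood ratio per barren assay = 0.15.
Target odds: 0.15 ÷ 0.85 = 3/17.
Require 0.15ⁿ ≤ 3/17 ÷ (127/73) = 219/2159.
0.15¹ = 0.15 is still above 219/2159 but 0.15² = 0.0225 is at or below it, so n = 2.

2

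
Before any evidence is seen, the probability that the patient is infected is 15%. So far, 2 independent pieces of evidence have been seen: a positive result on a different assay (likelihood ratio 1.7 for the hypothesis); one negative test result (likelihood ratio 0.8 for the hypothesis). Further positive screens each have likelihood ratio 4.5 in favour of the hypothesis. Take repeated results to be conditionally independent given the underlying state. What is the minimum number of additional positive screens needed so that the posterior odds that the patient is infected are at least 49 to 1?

4

Prior odds = 0.15/0.85 = 3/17.
Combined Bayes factor of the evidence already in hand = 1.7 × 0.8 = 1.36.
Odds after that evidence = (3/17) × 1.36 = 0.24.
Target odds = 49.
Need 4.5ⁿ ≥ 49 ÷ 0.24 = 1225/6.
4.5³ = 91.125 falls short of 1225/6 but 4.5⁴ = 410.0625 reaches it, so n = 4.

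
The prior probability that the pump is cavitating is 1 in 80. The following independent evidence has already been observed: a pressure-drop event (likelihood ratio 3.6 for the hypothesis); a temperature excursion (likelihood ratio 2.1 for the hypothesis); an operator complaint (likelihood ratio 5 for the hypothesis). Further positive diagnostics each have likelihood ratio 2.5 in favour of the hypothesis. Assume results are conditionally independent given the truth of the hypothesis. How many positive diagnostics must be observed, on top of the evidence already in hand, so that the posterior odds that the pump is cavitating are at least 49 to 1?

6

Prior odds = 0.0125/0.9875 = 1/79.
Combined Bayes factor of the evidence already in hand = 3.6 × 2.1 × 5 = 37.8.
Odds after that evidence = (1/79) × 37.8 = 189/395.
Target odds = 49.
Need 2.5ⁿ ≥ 49 ÷ (189/395) = 2765/27.
2.5⁵ = 97.65625 falls short of 2765/27 but 2.5⁶ = 244.140625 reaches it, so n = 6.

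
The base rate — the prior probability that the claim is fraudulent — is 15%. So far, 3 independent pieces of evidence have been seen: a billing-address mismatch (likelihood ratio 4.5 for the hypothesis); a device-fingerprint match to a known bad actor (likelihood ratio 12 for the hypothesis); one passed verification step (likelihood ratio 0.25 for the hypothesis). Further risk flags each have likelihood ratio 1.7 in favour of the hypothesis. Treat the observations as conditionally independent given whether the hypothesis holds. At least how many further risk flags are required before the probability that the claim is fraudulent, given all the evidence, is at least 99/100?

Prior odds = 0.15/0.85 = 3/17.
Combined Bayes factor of the evidence already in hand = 4.5 × 12 × 0.25 = 13.5.
Odds after that evidence = (3/17) × 13.5 = 81/34.
Target odds = 0.99/0.01 = 99.
Need 1.7ⁿ ≥ 99 ÷ (81/34) = 374/9.
1.7⁷ = 410338673/10000000 falls short of 374/9 but 1.7⁸ ≈69.7576 reaches it, so n = 8.

8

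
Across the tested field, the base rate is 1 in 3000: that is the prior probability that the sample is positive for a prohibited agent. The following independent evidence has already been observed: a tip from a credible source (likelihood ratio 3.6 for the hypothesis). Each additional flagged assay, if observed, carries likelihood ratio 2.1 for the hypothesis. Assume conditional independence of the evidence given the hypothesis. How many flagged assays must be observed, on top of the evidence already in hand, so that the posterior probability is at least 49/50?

Prior odds = (1/3000)/(2999/3000) = 1/2999.
Bayes factor of the evidence already in hand = 3.6.
Odds after that evidence = (1/2999) × 3.6 = 18/14995.
Target odds = 0.98/0.02 = 49.
Need 2.1ⁿ ≥ 49 ÷ (18/14995) = 734755/18.
2.1¹⁴ ≈32439.2 falls short of 734755/18 but 2.1¹⁵ ≈68122.3 reaches it, so n = 15.

15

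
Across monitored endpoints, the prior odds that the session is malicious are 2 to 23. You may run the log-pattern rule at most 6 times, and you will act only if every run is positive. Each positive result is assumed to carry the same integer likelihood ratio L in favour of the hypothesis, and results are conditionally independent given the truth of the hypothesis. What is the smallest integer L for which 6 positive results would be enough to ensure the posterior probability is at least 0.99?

4

Prior odds = 2/23.
Target odds = 0.99/0.01 = 99.
Need L⁶ ≥ 99 ÷ (2/23) = 1138.5.
3⁶ = 729 < 1138.5 ≤ 4096 = 4⁶, so L = 4.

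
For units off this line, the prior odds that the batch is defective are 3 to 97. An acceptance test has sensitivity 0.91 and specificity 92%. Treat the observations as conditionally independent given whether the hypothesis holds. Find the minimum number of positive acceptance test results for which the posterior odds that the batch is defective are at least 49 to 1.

4

Prior odds = 3/97.
False-positive rate = 1 − 0.92 = 0.08; likelihood ratio of a positive = 0.91/0.08 = 11.375.
Target odds = 49.
Require 11.375ⁿ ≥ 49 ÷ (3/97) = 4753/3.
11.375³ = 753571/512 falls short of 4753/3 but 11.375⁴ = 68574961/4096 reaches it, so n = 4.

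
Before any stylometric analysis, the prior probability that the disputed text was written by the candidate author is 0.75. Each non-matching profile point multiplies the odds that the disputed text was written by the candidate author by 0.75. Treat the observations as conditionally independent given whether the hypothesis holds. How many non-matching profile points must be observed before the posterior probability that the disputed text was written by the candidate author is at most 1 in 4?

8

Prior odds = 0.75/0.25 = 3.
Likelihood ratio per non-matching profile point = 0.75.
Target odds: 0.25 ÷ 0.75 = 1/3.
Require 0.75ⁿ ≤ 1/3 ÷ 3 = 1/9.
0.75⁷ = 2187/16384 is still above 1/9 but 0.75⁸ = 6561/65536 is at or below it, so n = 8.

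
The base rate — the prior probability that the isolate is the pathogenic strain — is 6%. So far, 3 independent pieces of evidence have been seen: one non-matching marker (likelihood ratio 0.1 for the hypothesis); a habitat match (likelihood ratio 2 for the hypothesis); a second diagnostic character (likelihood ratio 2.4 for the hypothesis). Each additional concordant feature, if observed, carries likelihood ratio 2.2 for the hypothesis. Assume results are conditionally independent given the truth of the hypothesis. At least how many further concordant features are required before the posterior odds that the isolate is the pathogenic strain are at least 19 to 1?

9

Prior odds = 0.06/0.94 = 3/47.
Combined Bayes factor of the evidence already in hand = 0.1 × 2 × 2.4 = 0.48.
Odds after that evidence = (3/47) × 0.48 = 36/1175.
Target odds = 19.
Need 2.2ⁿ ≥ 19 ÷ (36/1175) = 22325/36.
2.2⁸ = 214358881/390625 falls short of 22325/36 but 2.2⁹ ≈1207.27 reaches it, so n = 9.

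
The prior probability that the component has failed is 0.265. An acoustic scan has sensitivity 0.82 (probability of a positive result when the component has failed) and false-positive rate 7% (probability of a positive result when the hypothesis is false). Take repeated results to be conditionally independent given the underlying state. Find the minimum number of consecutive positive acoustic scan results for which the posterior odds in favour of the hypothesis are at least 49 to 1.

Prior odds = 0.265/0.735 = 53/147.
Likelihood ratio of a positive result = 0.82/0.07 = 82/7.
Target odds = 49.
Require (82/7)ⁿ ≥ 49 ÷ (53/147) = 7203/53.
(82/7)¹ = 82/7 falls short of 7203/53 but (82/7)² = 6724/49 reaches it, so n = 2.

2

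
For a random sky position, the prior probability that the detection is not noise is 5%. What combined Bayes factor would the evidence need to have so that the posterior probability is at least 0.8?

Prior odds = 0.05/0.95 = 1/19.
Target odds = 0.8/0.2 = 4.
Required Bayes factor = 4 ÷ (1/19) = 76.

76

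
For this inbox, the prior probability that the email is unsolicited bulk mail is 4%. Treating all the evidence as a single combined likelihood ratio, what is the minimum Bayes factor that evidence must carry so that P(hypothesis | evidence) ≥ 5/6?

Prior odds = 0.04/0.96 = 1/24.
Target odds = (5/6)/(1/6) = 5.
Required Bayes factor = 5 ÷ (1/24) = 120.

120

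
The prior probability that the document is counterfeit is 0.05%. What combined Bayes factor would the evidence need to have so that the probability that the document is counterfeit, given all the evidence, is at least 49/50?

Prior odds = 0.0005/0.9995 = 1/1999.
Target odds = 0.98/0.02 = 49.
Required Bayes factor = 49 ÷ (1/1999) = 97951.

97951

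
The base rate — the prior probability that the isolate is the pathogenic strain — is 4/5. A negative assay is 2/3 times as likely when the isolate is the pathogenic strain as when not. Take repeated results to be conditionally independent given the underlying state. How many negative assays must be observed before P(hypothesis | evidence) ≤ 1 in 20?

Prior odds: 0.8 ÷ 0.2 = 4.
Likelihood ratio per negative assay = 2/3.
Target odds: 0.05 ÷ 0.95 = 1/19.
Need 4 × (2/3)ⁿ ≤ 1/19, i.e. (2/3)ⁿ ≤ 1/76.
(2/3)¹⁰ = 1024/59049 is still above 1/76 but (2/3)¹¹ = 2048/177147 is at or below it, so n = 11.

11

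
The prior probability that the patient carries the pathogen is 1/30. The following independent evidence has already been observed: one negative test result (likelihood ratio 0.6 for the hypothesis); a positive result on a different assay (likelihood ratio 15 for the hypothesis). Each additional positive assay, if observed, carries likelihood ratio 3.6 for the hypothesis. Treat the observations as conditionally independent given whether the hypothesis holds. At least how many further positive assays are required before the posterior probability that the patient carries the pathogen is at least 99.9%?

Prior odds = (1/30)/(29/30) = 1/29.
Combined Bayes factor of the evidence already in hand = 0.6 × 15 = 9.
Odds after that evidence = (1/29) × 9 = 9/29.
Target odds = 0.999/0.001 = 999.
Need 3.6ⁿ ≥ 999 ÷ (9/29) = 3219.
3.6⁶ = 34012224/15625 falls short of 3219 but 3.6⁷ = 612220032/78125 reaches it, so n = 7.

7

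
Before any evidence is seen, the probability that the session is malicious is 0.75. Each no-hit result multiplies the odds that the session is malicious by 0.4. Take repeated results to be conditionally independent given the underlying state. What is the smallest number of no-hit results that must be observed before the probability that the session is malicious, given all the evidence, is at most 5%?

5

Prior odds = 0.75/0.25 = 3.
Likelihood ratio per no-hit result = 0.4.
Target posterior odds = 0.05/0.95 = 1/19.
Need 3 × 0.4ⁿ ≤ 1/19, i.e. 0.4ⁿ ≤ 1/57.
0.4⁴ = 0.0256 is still above 1/57 but 0.4⁵ = 0.01024 is at or below it, so n = 5.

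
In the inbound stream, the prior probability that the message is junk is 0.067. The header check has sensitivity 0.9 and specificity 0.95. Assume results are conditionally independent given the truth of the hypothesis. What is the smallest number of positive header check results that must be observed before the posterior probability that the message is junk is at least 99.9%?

4

Prior odds = 0.067/0.933 = 67/933.
False-positive rate = 1 − 0.95 = 0.05; likelihood ratio of a positive = 0.9/0.05 = 18.
Target odds: 0.999 ÷ 0.001 = 999.
Need (67/933) × 18ⁿ ≥ 999, i.e. 18ⁿ ≥ 932067/67.
18³ = 5832 falls short of 932067/67 but 18⁴ = 104976 reaches it, so n = 4.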